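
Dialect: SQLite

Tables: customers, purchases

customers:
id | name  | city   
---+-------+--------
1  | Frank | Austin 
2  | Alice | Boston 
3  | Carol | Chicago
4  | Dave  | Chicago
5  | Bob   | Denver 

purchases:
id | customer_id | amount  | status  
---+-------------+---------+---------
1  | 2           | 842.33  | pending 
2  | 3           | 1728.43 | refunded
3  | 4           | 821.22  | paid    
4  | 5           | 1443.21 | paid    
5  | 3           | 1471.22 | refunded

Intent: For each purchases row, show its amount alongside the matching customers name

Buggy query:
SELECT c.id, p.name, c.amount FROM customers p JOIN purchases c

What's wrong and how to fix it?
Bug: JOIN with no ON clause produces a cartesian product; every purchases row pairs with every customers row

Fix: Add ON c.customer_id = p.id to the JOIN

Corrected query:
SELECT c.id, p.name, c.amount FROM customers p JOIN purchases c ON c.customer_id = p.id

Result:
id | name  | amount 
---+-------+--------
1  | Alice | 842.33 
2  | Carol | 1728.43
3  | Dave  | 821.22 
4  | Bob   | 1443.21
5  | Carol | 1471.22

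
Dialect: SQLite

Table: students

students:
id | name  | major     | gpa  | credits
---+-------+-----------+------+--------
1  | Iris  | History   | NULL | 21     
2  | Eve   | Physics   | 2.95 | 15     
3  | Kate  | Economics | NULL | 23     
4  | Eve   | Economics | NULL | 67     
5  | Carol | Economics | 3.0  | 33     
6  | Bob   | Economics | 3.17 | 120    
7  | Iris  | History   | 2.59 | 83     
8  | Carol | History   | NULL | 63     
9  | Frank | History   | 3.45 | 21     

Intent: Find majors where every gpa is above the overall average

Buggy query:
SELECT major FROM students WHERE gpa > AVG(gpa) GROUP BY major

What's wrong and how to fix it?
Bug: AVG() is an aggregate; it can't sit directly in WHERE

Fix: Compute the overall average in a scalar subquery and compare each group's MIN against it in HAVING

Corrected query:
SELECT major FROM students GROUP BY major HAVING MIN(gpa) > (SELECT AVG(gpa) FROM students)

Result:
(no rows)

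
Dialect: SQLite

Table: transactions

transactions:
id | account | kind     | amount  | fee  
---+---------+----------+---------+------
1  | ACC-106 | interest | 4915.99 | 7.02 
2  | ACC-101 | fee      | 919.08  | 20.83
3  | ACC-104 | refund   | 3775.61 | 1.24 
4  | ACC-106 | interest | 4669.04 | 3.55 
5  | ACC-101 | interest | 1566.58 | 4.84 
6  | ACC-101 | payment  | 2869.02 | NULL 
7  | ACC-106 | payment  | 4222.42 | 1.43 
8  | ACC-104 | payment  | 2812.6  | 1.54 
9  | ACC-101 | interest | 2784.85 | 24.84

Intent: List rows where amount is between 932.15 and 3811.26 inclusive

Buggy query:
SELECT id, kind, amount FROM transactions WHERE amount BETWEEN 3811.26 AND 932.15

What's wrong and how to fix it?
Bug: The bounds are reversed; BETWEEN a AND b requires a <= b to match anything

Fix: Write BETWEEN 932.15 AND 3811.26

Corrected query:
SELECT id, kind, amount FROM transactions WHERE amount BETWEEN 932.15 AND 3811.26

Result:
id | kind     | amount 
---+----------+--------
3  | refund   | 3775.61
5  | interest | 1566.58
6  | payment  | 2869.02
8  | payment  | 2812.6 
9  | interest | 2784.85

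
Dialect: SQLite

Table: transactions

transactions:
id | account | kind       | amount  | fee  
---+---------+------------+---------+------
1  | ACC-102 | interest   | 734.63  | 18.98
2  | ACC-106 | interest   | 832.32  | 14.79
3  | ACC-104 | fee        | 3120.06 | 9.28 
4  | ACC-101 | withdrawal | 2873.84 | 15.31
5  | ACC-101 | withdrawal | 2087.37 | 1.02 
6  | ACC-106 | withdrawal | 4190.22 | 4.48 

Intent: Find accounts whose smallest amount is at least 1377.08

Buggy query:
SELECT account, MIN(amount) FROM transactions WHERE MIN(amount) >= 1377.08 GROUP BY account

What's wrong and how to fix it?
Bug: MIN() in WHERE is a misuse of aggregate

Fix: Use HAVING for the per-group MIN condition

Corrected query:
SELECT account, MIN(amount) FROM transactions GROUP BY account HAVING MIN(amount) >= 1377.08

Result:
account | MIN(amount)
--------+------------
ACC-101 | 2087.37    
ACC-104 | 3120.06    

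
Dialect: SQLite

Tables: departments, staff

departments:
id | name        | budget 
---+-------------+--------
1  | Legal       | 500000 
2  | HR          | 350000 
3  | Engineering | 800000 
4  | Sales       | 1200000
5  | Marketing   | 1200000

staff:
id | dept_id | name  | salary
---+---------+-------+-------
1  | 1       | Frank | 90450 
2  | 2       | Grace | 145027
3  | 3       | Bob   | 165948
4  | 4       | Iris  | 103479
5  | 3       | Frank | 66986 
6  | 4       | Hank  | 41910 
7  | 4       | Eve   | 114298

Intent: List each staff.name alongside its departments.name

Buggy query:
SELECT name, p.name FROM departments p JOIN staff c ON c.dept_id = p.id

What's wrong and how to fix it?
Bug: Both tables have a 'name' column; the unqualified reference is ambiguous

Fix: Qualify the column with its table alias (c.name)

Corrected query:
SELECT c.name, p.name FROM departments p JOIN staff c ON c.dept_id = p.id

Result:
name  | name       
------+------------
Frank | Legal      
Grace | HR         
Bob   | Engineering
Iris  | Sales      
Frank | Engineering
Hank  | Sales      
Eve   | Sales      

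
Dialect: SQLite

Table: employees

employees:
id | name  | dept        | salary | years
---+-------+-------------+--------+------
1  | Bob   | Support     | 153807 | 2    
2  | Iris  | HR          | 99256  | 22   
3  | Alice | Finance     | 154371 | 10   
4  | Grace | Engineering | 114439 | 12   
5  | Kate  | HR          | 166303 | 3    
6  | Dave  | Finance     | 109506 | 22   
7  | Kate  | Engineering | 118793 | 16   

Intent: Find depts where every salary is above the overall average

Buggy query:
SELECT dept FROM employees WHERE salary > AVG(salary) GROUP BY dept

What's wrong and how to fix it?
Bug: AVG() is an aggregate; it can't sit directly in WHERE

Fix: Use a subquery for AVG and a HAVING MIN(...) filter so the condition holds for every row in the group

Corrected query:
SELECT dept FROM employees GROUP BY dept HAVING MIN(salary) > (SELECT AVG(salary) FROM employees)

Result:
dept   
-------
Support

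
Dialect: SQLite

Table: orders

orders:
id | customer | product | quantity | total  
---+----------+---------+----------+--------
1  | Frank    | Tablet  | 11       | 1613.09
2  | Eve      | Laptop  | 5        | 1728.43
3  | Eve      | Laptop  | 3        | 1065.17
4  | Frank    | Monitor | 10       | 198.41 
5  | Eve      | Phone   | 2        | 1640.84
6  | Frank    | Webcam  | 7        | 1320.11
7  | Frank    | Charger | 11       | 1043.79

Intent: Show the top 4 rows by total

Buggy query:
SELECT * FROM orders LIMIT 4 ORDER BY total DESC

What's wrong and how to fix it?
Bug: ORDER BY cannot follow LIMIT; LIMIT is the final clause

Fix: Sort with ORDER BY, then apply LIMIT

Corrected query:
SELECT * FROM orders ORDER BY total DESC LIMIT 4

Result:
id | customer | product | quantity | total  
---+----------+---------+----------+--------
2  | Eve      | Laptop  | 5        | 1728.43
5  | Eve      | Phone   | 2        | 1640.84
1  | Frank    | Tablet  | 11       | 1613.09
6  | Frank    | Webcam  | 7        | 1320.11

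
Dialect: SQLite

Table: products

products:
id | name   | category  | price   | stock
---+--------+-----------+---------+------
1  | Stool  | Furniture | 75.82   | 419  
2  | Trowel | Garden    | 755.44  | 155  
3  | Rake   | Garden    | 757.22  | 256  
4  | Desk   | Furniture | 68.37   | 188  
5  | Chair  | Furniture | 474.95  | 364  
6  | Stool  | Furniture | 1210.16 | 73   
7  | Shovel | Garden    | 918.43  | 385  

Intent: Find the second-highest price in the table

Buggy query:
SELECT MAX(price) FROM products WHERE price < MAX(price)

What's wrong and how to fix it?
Bug: MAX(price) on the right of the comparison is an aggregate-in-WHERE error

Fix: Compute the overall MAX in a subquery, then take MAX of rows below it

Corrected query:
SELECT MAX(price) FROM products WHERE price < (SELECT MAX(price) FROM products)

Result:
MAX(price)
----------
918.43    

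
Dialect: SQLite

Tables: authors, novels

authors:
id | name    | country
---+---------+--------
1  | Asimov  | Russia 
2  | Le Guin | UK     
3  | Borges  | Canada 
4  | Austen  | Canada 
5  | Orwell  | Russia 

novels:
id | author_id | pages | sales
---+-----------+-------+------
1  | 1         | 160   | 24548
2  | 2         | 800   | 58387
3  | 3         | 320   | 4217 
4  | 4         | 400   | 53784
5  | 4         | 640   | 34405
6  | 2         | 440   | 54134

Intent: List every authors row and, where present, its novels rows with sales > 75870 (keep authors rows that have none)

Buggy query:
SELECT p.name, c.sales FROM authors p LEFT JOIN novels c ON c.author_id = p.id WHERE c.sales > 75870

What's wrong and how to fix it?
Bug: Filtering c.sales in WHERE discards the NULL rows produced by LEFT JOIN, turning it into an inner join

Fix: Move the right-table condition into the ON clause so unmatched parents are kept

Corrected query:
SELECT p.name, c.sales FROM authors p LEFT JOIN novels c ON c.author_id = p.id AND c.sales > 75870

Result:
name    | sales
--------+------
Asimov  | NULL 
Le Guin | NULL 
Borges  | NULL 
Austen  | NULL 
Orwell  | NULL 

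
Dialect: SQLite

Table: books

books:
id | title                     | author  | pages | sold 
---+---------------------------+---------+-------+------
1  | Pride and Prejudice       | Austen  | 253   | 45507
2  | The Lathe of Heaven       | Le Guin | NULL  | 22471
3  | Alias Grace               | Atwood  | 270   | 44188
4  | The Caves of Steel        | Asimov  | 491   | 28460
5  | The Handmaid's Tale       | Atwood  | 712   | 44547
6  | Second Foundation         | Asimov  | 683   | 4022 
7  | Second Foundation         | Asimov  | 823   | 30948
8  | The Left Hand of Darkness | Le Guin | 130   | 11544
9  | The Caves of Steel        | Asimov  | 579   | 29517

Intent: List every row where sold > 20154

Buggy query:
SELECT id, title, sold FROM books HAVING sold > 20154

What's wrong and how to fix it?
Bug: This is a non-aggregate query (no GROUP BY, no aggregates), so in SQLite the HAVING clause is invalid here; a row-level condition belongs in WHERE

Fix: Replace HAVING with WHERE since the condition applies to individual rows

Corrected query:
SELECT id, title, sold FROM books WHERE sold > 20154

Result:
id | title               | sold 
---+---------------------+------
1  | Pride and Prejudice | 45507
2  | The Lathe of Heaven | 22471
3  | Alias Grace         | 44188
4  | The Caves of Steel  | 28460
5  | The Handmaid's Tale | 44547
7  | Second Foundation   | 30948
9  | The Caves of Steel  | 29517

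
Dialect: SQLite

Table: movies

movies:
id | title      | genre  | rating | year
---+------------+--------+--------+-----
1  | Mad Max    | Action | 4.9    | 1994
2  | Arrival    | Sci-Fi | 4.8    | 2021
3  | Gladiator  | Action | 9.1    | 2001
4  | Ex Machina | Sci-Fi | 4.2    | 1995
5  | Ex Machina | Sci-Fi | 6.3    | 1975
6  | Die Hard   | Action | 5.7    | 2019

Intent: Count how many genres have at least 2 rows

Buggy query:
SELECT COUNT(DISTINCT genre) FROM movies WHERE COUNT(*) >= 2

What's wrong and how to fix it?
Bug: WHERE filters individual rows, not groups, so a group-level COUNT is invalid there

Fix: Group first with HAVING COUNT(*) >= 2, then COUNT the resulting groups

Corrected query:
SELECT COUNT(*) FROM (SELECT genre FROM movies GROUP BY genre HAVING COUNT(*) >= 2)

Result:
COUNT(*)
--------
2       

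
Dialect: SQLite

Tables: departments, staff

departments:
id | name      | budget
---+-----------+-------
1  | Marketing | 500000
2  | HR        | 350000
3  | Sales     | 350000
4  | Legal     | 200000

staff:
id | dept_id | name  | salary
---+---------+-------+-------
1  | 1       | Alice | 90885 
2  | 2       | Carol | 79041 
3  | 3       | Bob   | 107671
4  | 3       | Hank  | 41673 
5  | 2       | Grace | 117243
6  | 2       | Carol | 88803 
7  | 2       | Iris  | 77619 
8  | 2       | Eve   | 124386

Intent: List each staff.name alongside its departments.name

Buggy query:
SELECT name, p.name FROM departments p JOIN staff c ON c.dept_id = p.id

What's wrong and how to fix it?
Bug: Both tables have a 'name' column; the unqualified reference is ambiguous

Fix: Qualify the column with its table alias (c.name)

Corrected query:
SELECT c.name, p.name FROM departments p JOIN staff c ON c.dept_id = p.id

Result:
name  | name     
------+----------
Alice | Marketing
Carol | HR       
Bob   | Sales    
Hank  | Sales    
Grace | HR       
Carol | HR       
Iris  | HR       
Eve   | HR       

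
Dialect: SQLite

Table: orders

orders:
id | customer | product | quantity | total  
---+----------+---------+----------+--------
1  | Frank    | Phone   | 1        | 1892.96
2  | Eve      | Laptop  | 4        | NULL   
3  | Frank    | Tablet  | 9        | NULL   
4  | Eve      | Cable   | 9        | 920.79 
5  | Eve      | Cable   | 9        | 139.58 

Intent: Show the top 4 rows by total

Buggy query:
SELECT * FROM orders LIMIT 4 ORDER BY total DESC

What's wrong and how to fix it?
Bug: LIMIT must come after ORDER BY

Fix: Swap the clauses: ORDER BY first, then LIMIT

Corrected query:
SELECT * FROM orders ORDER BY total DESC LIMIT 4

Result:
id | customer | product | quantity | total  
---+----------+---------+----------+--------
1  | Frank    | Phone   | 1        | 1892.96
4  | Eve      | Cable   | 9        | 920.79 
5  | Eve      | Cable   | 9        | 139.58 
2  | Eve      | Laptop  | 4        | NULL   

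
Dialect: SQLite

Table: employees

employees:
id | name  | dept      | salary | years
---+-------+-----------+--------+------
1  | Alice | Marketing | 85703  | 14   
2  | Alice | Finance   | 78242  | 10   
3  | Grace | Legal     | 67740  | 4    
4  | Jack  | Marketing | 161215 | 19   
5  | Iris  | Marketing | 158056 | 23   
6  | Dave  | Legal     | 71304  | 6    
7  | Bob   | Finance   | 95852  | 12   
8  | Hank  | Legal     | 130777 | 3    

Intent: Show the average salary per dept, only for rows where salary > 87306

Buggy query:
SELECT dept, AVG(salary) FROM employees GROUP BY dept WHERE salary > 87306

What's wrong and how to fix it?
Bug: WHERE cannot follow GROUP BY

Fix: Place WHERE between FROM and GROUP BY

Corrected query:
SELECT dept, AVG(salary) FROM employees WHERE salary > 87306 GROUP BY dept

Result:
dept      | AVG(salary)
----------+------------
Finance   | 95852      
Legal     | 130777     
Marketing | 159635.5   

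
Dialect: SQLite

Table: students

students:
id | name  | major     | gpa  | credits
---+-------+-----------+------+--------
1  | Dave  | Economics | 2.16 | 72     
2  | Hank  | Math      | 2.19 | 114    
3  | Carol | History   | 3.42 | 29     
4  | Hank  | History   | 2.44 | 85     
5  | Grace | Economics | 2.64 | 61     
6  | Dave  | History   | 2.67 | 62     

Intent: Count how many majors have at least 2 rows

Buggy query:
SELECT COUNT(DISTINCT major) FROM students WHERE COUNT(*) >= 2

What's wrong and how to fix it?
Bug: WHERE filters individual rows, not groups, so a group-level COUNT is invalid there

Fix: Use a subquery that GROUPs and filters with HAVING, then count its rows

Corrected query:
SELECT COUNT(*) FROM (SELECT major FROM students GROUP BY major HAVING COUNT(*) >= 2)

Result:
COUNT(*)
--------
2       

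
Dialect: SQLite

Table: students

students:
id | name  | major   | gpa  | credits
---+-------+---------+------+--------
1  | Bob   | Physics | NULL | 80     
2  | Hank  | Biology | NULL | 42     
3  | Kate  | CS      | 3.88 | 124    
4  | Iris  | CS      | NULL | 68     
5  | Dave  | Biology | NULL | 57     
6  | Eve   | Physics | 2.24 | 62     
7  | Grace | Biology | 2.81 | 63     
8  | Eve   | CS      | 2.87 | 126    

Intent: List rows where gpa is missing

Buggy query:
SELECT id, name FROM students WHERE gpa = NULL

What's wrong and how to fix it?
Bug: Comparing to NULL with '=' never matches; NULL = NULL is unknown, not true

Fix: Replace '= NULL' with 'IS NULL'

Corrected query:
SELECT id, name FROM students WHERE gpa IS NULL

Result:
id | name
---+-----
1  | Bob 
2  | Hank
4  | Iris
5  | Dave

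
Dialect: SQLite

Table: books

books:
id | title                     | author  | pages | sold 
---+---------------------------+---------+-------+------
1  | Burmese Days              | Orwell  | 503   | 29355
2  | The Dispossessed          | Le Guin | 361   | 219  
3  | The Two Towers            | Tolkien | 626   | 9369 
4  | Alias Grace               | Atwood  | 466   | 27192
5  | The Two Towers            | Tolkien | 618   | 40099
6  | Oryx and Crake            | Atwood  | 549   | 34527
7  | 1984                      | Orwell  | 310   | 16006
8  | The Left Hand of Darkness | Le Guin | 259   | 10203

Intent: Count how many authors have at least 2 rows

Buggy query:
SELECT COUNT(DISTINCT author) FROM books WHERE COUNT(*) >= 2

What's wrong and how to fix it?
Bug: COUNT(*) cannot appear in WHERE; the per-group count doesn't exist yet

Fix: Use a subquery that GROUPs and filters with HAVING, then count its rows

Corrected query:
SELECT COUNT(*) FROM (SELECT author FROM books GROUP BY author HAVING COUNT(*) >= 2)

Result:
COUNT(*)
--------
4       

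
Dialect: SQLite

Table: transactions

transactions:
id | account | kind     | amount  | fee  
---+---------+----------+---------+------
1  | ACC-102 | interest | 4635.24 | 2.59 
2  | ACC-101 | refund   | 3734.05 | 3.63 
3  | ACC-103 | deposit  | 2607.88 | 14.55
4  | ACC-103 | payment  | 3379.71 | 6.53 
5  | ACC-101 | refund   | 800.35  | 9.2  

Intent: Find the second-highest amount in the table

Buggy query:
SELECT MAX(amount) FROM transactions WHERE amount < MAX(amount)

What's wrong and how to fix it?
Bug: MAX(amount) on the right of the comparison is an aggregate-in-WHERE error

Fix: Compute the overall MAX in a subquery, then take MAX of rows below it

Corrected query:
SELECT MAX(amount) FROM transactions WHERE amount < (SELECT MAX(amount) FROM transactions)

Result:
MAX(amount)
-----------
3734.05    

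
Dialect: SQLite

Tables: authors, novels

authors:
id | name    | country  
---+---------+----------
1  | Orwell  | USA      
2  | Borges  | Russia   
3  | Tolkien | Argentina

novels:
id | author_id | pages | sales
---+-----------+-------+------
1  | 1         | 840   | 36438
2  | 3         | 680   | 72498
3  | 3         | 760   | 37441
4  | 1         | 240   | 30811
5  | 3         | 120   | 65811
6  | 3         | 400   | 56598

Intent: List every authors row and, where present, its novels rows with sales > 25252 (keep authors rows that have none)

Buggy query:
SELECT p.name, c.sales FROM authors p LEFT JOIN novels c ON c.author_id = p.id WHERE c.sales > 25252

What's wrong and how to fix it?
Bug: Filtering c.sales in WHERE discards the NULL rows produced by LEFT JOIN, turning it into an inner join

Fix: Move the right-table condition into the ON clause so unmatched parents are kept

Corrected query:
SELECT p.name, c.sales FROM authors p LEFT JOIN novels c ON c.author_id = p.id AND c.sales > 25252

Result:
name    | sales
--------+------
Orwell  | 30811
Orwell  | 36438
Borges  | NULL 
Tolkien | 37441
Tolkien | 56598
Tolkien | 65811
Tolkien | 72498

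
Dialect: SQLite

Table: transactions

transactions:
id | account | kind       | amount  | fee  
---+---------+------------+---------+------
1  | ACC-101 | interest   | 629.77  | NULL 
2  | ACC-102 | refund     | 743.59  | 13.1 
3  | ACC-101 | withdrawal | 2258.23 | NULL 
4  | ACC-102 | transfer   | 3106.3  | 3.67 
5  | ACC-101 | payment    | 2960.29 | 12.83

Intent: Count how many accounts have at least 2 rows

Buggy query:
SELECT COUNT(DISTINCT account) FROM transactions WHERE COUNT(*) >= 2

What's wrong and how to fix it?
Bug: COUNT(*) cannot appear in WHERE; the per-group count doesn't exist yet

Fix: Use a subquery that GROUPs and filters with HAVING, then count its rows

Corrected query:
SELECT COUNT(*) FROM (SELECT account FROM transactions GROUP BY account HAVING COUNT(*) >= 2)

Result:
COUNT(*)
--------
2       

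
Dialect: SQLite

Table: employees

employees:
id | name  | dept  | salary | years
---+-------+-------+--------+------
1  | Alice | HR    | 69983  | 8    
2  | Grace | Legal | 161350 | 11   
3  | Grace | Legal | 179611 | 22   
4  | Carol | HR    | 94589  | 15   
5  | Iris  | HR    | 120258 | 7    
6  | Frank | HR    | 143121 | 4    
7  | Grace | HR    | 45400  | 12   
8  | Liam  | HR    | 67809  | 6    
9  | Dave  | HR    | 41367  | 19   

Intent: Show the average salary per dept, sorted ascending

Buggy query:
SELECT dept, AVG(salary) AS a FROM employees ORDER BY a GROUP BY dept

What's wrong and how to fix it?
Bug: ORDER BY appears before GROUP BY; SQL clause order requires GROUP BY first

Fix: Reorder: SELECT … FROM … GROUP BY … ORDER BY …

Corrected query:
SELECT dept, AVG(salary) AS a FROM employees GROUP BY dept ORDER BY a

Result:
dept  | a           
------+-------------
HR    | 83218.142857
Legal | 170480.5    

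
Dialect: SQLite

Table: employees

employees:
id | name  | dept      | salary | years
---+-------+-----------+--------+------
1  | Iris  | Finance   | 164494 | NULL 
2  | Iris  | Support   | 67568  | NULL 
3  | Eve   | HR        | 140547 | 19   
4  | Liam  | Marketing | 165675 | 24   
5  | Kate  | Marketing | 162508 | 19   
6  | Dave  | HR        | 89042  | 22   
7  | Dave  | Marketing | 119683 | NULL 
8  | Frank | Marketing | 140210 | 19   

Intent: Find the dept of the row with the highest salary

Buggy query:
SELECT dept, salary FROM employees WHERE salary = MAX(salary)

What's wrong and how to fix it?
Bug: MAX(salary) is an aggregate and cannot be used directly in WHERE

Fix: Wrap MAX in a scalar subquery so WHERE compares against a single value

Corrected query:
SELECT dept, salary FROM employees WHERE salary = (SELECT MAX(salary) FROM employees)

Result:
dept      | salary
----------+-------
Marketing | 165675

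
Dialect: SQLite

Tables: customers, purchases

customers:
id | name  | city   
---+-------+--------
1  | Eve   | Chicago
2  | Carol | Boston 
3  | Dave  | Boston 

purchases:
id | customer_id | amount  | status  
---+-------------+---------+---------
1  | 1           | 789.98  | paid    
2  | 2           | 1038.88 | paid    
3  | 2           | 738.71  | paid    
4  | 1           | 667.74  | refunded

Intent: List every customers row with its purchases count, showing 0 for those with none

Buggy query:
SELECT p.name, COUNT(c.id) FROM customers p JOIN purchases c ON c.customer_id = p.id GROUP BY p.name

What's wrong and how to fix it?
Bug: An inner join excludes parents with zero children

Fix: Switch to LEFT JOIN to retain unmatched parent rows

Corrected query:
SELECT p.name, COUNT(c.id) FROM customers p LEFT JOIN purchases c ON c.customer_id = p.id GROUP BY p.name

Result:
name  | COUNT(c.id)
------+------------
Carol | 2          
Dave  | 0          
Eve   | 2          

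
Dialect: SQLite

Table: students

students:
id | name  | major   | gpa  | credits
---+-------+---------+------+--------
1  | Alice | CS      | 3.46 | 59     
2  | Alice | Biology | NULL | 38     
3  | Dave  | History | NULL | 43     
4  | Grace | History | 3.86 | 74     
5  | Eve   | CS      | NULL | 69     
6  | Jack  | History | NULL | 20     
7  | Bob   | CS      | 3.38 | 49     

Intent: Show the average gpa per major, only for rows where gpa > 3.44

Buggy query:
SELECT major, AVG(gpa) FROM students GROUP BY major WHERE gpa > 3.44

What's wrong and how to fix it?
Bug: WHERE cannot follow GROUP BY

Fix: Move the WHERE clause before GROUP BY

Corrected query:
SELECT major, AVG(gpa) FROM students WHERE gpa > 3.44 GROUP BY major

Result:
major   | AVG(gpa)
--------+---------
CS      | 3.46    
History | 3.86    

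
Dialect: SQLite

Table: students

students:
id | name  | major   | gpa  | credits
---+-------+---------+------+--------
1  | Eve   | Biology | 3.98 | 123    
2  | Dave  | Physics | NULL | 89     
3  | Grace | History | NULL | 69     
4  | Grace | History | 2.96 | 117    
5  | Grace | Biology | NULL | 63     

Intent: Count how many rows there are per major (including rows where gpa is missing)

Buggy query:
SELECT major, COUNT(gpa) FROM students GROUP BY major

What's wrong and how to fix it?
Bug: COUNT(column) counts non-NULL values only; rows with NULL gpa aren't counted

Fix: Replace COUNT(gpa) with COUNT(*)

Corrected query:
SELECT major, COUNT(*) FROM students GROUP BY major

Result:
major   | COUNT(*)
--------+---------
Biology | 2       
History | 2       
Physics | 1       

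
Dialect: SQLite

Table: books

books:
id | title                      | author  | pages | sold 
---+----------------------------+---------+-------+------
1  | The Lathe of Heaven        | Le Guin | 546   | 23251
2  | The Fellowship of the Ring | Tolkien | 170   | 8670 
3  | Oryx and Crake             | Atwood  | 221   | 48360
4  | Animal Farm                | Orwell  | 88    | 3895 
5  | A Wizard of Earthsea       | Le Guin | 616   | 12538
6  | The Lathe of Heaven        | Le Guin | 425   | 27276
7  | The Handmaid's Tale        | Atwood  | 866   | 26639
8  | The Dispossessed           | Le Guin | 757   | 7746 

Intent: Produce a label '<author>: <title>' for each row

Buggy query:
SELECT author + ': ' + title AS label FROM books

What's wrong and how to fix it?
Bug: SQLite uses || for string concatenation; + coerces text to numbers (yielding 0)

Fix: Use the || operator for string concatenation

Corrected query:
SELECT author || ': ' || title AS label FROM books

Result:
label                              
-----------------------------------
Le Guin: The Lathe of Heaven       
Tolkien: The Fellowship of the Ring
Atwood: Oryx and Crake             
Orwell: Animal Farm                
Le Guin: A Wizard of Earthsea      
Le Guin: The Lathe of Heaven       
Atwood: The Handmaid's Tale        
Le Guin: The Dispossessed          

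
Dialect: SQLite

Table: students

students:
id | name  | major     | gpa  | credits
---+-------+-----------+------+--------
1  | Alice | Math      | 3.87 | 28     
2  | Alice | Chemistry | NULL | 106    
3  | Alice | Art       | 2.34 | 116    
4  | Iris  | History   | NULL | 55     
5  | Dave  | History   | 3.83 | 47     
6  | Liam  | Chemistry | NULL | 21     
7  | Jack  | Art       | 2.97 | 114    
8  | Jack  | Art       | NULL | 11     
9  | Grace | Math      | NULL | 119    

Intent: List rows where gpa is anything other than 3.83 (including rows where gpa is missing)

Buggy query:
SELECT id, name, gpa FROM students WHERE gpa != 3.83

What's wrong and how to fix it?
Bug: Inequality against NULL is unknown, not true; rows with NULL are dropped

Fix: Handle NULL separately with IS NULL alongside the inequality

Corrected query:
SELECT id, name, gpa FROM students WHERE gpa != 3.83 OR gpa IS NULL

Result:
id | name  | gpa 
---+-------+-----
1  | Alice | 3.87
2  | Alice | NULL
3  | Alice | 2.34
4  | Iris  | NULL
6  | Liam  | NULL
7  | Jack  | 2.97
8  | Jack  | NULL
9  | Grace | NULL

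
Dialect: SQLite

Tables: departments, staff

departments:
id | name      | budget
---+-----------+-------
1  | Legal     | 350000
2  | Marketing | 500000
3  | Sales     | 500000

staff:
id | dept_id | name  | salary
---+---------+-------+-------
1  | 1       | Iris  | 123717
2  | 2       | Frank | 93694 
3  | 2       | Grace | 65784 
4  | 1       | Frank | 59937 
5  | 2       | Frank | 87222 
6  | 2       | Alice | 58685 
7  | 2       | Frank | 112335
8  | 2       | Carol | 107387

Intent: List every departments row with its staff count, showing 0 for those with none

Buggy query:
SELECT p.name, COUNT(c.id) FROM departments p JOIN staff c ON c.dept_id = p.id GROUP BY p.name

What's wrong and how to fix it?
Bug: INNER JOIN drops departments rows that have no matching staff rows

Fix: Use LEFT JOIN so parents without children still appear (COUNT(c.id) gives 0)

Corrected query:
SELECT p.name, COUNT(c.id) FROM departments p LEFT JOIN staff c ON c.dept_id = p.id GROUP BY p.name

Result:
name      | COUNT(c.id)
----------+------------
Legal     | 2          
Marketing | 6          
Sales     | 0          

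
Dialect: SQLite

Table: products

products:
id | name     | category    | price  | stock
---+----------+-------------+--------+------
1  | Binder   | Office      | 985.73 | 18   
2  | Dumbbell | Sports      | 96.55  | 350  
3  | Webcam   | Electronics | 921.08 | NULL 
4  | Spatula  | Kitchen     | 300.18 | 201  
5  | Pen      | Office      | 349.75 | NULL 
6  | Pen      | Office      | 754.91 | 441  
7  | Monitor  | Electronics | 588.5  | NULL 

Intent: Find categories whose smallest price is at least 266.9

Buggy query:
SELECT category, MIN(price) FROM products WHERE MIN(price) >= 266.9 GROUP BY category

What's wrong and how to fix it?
Bug: MIN() in WHERE is a misuse of aggregate

Fix: Use HAVING for the per-group MIN condition

Corrected query:
SELECT category, MIN(price) FROM products GROUP BY category HAVING MIN(price) >= 266.9

Result:
category    | MIN(price)
------------+-----------
Electronics | 588.5     
Kitchen     | 300.18    
Office      | 349.75    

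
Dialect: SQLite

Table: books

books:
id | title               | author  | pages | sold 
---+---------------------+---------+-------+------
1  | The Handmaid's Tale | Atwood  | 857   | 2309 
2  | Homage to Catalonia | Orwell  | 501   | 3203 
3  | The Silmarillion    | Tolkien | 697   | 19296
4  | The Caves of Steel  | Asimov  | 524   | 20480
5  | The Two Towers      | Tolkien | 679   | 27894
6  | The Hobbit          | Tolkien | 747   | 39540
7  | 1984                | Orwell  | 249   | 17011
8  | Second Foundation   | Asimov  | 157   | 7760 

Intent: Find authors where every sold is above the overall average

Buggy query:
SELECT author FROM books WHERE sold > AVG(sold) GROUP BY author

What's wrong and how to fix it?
Bug: WHERE evaluates per row before aggregation, so AVG() is unavailable

Fix: Compute the overall average in a scalar subquery and compare each group's MIN against it in HAVING

Corrected query:
SELECT author FROM books GROUP BY author HAVING MIN(sold) > (SELECT AVG(sold) FROM books)

Result:
author 
-------
Tolkien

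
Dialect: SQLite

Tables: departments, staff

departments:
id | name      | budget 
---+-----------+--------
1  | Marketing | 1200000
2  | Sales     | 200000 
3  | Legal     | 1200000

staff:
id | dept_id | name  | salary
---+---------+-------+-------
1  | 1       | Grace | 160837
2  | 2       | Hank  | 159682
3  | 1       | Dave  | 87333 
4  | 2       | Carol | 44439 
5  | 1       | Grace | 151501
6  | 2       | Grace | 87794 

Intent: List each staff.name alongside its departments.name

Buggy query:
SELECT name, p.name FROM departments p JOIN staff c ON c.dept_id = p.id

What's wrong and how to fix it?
Bug: 'name' exists in both joined tables, so the database can't tell which one is meant

Fix: Prefix ambiguous columns with the table alias

Corrected query:
SELECT c.name, p.name FROM departments p JOIN staff c ON c.dept_id = p.id

Result:
name  | name     
------+----------
Grace | Marketing
Hank  | Sales    
Dave  | Marketing
Carol | Sales    
Grace | Marketing
Grace | Sales    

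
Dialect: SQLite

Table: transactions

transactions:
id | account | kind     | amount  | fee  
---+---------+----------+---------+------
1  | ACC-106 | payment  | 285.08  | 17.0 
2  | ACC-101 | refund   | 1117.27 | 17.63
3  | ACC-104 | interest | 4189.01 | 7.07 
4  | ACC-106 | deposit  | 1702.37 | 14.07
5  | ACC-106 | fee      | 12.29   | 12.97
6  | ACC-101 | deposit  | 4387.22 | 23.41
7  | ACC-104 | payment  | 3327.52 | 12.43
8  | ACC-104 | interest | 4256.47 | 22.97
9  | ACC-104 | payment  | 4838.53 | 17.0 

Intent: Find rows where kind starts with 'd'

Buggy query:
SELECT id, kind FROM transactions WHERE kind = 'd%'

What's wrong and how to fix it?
Bug: Wildcards only work with LIKE; '=' treats '%' as a literal character

Fix: Use LIKE for wildcard pattern matching

Corrected query:
SELECT id, kind FROM transactions WHERE kind LIKE 'd%'

Result:
id | kind   
---+--------
4  | deposit
6  | deposit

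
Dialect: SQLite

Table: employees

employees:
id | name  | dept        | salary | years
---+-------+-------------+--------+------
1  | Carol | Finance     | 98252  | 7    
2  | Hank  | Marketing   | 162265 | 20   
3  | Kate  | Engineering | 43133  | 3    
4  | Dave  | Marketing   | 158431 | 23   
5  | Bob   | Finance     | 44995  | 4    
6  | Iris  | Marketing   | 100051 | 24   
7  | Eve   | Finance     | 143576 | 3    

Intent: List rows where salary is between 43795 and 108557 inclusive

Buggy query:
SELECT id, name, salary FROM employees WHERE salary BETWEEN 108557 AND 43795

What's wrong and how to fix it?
Bug: BETWEEN expects the lower bound first; with 108557 AND 43795 the range is empty

Fix: Write BETWEEN 43795 AND 108557

Corrected query:
SELECT id, name, salary FROM employees WHERE salary BETWEEN 43795 AND 108557

Result:
id | name  | salary
---+-------+-------
1  | Carol | 98252 
5  | Bob   | 44995 
6  | Iris  | 100051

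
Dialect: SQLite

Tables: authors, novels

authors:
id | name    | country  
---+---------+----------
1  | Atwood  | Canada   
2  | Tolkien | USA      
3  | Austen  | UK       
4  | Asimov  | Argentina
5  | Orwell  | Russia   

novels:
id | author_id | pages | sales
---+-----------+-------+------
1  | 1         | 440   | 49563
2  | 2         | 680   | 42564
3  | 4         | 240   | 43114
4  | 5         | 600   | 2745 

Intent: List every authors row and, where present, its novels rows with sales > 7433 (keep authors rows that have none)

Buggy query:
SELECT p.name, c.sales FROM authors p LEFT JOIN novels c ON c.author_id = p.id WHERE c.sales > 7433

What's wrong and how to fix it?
Bug: Filtering c.sales in WHERE discards the NULL rows produced by LEFT JOIN, turning it into an inner join

Fix: Move the right-table condition into the ON clause so unmatched parents are kept

Corrected query:
SELECT p.name, c.sales FROM authors p LEFT JOIN novels c ON c.author_id = p.id AND c.sales > 7433

Result:
name    | sales
--------+------
Atwood  | 49563
Tolkien | 42564
Austen  | NULL 
Asimov  | 43114
Orwell  | NULL 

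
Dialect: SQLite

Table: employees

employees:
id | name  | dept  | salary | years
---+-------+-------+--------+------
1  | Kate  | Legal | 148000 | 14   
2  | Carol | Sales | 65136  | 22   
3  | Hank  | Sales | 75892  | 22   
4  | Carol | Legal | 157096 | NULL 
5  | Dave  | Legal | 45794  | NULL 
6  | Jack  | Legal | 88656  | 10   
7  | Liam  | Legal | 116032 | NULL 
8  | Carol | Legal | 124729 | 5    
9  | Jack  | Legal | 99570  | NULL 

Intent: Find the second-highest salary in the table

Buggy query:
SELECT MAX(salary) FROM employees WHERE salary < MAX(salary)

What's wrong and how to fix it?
Bug: The inner MAX is an aggregate inside WHERE, which is not allowed

Fix: Compute the overall MAX in a subquery, then take MAX of rows below it

Corrected query:
SELECT MAX(salary) FROM employees WHERE salary < (SELECT MAX(salary) FROM employees)

Result:
MAX(salary)
-----------
148000     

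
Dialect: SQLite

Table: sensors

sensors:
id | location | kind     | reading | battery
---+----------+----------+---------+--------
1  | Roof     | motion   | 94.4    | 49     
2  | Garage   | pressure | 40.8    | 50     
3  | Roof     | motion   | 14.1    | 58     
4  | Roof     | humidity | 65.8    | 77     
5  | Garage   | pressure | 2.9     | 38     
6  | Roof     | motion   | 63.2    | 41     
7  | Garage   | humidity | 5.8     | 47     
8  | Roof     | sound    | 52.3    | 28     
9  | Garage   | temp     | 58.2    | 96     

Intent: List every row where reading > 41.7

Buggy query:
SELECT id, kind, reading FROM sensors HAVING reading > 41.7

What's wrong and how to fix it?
Bug: This is a non-aggregate query (no GROUP BY, no aggregates), so in SQLite the HAVING clause is invalid here; a row-level condition belongs in WHERE

Fix: Use WHERE for row-level filtering

Corrected query:
SELECT id, kind, reading FROM sensors WHERE reading > 41.7

Result:
id | kind     | reading
---+----------+--------
1  | motion   | 94.4   
4  | humidity | 65.8   
6  | motion   | 63.2   
8  | sound    | 52.3   
9  | temp     | 58.2   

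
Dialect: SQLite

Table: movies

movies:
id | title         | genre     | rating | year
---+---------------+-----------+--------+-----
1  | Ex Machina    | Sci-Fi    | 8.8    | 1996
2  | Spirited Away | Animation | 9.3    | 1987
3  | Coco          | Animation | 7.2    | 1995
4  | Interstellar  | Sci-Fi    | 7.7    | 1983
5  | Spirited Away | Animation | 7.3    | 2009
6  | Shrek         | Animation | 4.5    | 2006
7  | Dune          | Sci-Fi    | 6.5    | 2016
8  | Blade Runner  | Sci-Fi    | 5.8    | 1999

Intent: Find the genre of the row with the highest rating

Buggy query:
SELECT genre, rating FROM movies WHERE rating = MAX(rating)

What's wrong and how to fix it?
Bug: MAX(rating) is an aggregate and cannot be used directly in WHERE

Fix: Use a subquery: WHERE rating = (SELECT MAX(rating) FROM movies)

Corrected query:
SELECT genre, rating FROM movies WHERE rating = (SELECT MAX(rating) FROM movies)

Result:
genre     | rating
----------+-------
Animation | 9.3   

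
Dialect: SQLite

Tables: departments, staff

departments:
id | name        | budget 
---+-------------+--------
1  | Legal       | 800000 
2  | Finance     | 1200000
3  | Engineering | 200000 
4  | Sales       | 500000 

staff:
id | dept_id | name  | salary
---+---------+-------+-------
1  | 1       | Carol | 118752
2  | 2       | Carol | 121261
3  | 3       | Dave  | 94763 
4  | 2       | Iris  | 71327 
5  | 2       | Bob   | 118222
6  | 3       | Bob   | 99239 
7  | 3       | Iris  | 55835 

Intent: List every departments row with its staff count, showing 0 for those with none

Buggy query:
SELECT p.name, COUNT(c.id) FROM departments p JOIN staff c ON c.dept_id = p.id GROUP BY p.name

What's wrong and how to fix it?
Bug: An inner join excludes parents with zero children

Fix: Use LEFT JOIN so parents without children still appear (COUNT(c.id) gives 0)

Corrected query:
SELECT p.name, COUNT(c.id) FROM departments p LEFT JOIN staff c ON c.dept_id = p.id GROUP BY p.name

Result:
name        | COUNT(c.id)
------------+------------
Engineering | 3          
Finance     | 3          
Legal       | 1          
Sales       | 0          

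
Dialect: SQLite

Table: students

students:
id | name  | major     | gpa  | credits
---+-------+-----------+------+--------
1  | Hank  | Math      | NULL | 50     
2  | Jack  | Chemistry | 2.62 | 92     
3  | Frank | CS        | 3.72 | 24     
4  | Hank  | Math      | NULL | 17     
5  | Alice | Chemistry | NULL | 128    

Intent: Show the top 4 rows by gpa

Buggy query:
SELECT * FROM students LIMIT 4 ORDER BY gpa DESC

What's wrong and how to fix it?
Bug: LIMIT must come after ORDER BY

Fix: Swap the clauses: ORDER BY first, then LIMIT

Corrected query:
SELECT * FROM students ORDER BY gpa DESC LIMIT 4

Result:
id | name  | major     | gpa  | credits
---+-------+-----------+------+--------
3  | Frank | CS        | 3.72 | 24     
2  | Jack  | Chemistry | 2.62 | 92     
1  | Hank  | Math      | NULL | 50     
4  | Hank  | Math      | NULL | 17     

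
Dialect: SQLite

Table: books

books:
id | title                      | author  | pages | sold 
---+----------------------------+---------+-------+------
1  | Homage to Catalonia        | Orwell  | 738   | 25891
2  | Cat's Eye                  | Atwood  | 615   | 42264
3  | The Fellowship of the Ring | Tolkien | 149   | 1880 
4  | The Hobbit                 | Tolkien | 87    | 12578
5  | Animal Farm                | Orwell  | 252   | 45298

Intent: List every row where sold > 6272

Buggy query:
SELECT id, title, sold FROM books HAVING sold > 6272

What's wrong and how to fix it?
Bug: This is a non-aggregate query (no GROUP BY, no aggregates), so in SQLite the HAVING clause is invalid here; a row-level condition belongs in WHERE

Fix: Use WHERE for row-level filtering

Corrected query:
SELECT id, title, sold FROM books WHERE sold > 6272

Result:
id | title               | sold 
---+---------------------+------
1  | Homage to Catalonia | 25891
2  | Cat's Eye           | 42264
4  | The Hobbit          | 12578
5  | Animal Farm         | 45298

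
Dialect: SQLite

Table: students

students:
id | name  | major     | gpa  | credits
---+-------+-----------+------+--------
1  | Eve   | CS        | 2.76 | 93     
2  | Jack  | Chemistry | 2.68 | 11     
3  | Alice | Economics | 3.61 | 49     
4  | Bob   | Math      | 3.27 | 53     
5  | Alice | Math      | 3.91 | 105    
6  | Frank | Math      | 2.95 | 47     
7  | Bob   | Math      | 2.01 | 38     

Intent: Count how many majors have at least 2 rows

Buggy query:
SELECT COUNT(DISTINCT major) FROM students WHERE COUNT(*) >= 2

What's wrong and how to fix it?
Bug: COUNT(*) cannot appear in WHERE; the per-group count doesn't exist yet

Fix: Group first with HAVING COUNT(*) >= 2, then COUNT the resulting groups

Corrected query:
SELECT COUNT(*) FROM (SELECT major FROM students GROUP BY major HAVING COUNT(*) >= 2)

Result:
COUNT(*)
--------
1       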